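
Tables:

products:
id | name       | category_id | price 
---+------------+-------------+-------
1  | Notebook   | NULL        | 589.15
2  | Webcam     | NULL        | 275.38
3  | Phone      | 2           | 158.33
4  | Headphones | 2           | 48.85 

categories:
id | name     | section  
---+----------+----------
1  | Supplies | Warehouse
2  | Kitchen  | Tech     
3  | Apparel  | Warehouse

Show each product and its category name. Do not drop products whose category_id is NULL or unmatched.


LEFT JOIN keeps every row from products (the left table); where category_id has no match in categories, the category columns become NULL. Walk through each product:
  - product 1 (Notebook): category_id=NULL, no match -> kept with NULL
  - product 2 (Webcam): category_id=NULL, no match -> kept with NULL
  - product 3 (Phone): category_id=2 -> matches Kitchen
  - product 4 (Headphones): category_id=2 -> matches Kitchen
All 4 rows appear; 2 have NULL category.

SQL:
SELECT a.name, b.name AS category
FROM products a
LEFT JOIN categories b ON a.category_id = b.id

Result:
name       | category
-----------+---------
Notebook   | NULL    
Webcam     | NULL    
Phone      | Kitchen 
Headphones | Kitchen 


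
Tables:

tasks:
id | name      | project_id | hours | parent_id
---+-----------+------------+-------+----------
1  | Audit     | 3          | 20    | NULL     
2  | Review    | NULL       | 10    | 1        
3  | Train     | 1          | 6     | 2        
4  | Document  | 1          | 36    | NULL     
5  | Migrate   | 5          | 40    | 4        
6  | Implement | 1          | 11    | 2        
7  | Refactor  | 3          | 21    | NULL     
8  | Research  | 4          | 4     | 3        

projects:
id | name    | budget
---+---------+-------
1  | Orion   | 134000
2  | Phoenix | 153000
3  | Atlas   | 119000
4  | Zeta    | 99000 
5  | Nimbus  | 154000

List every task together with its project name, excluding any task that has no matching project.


INNER JOIN keeps only tasks rows whose project_id matches an id in projects. Walk through each task:
  - task 1 (Audit): project_id=3 -> matches Atlas
  - task 2 (Review): project_id=NULL, no match -> dropped
  - task 3 (Train): project_id=1 -> matches Orion
  - task 4 (Document): project_id=1 -> matches Orion
  - task 5 (Migrate): project_id=5 -> matches Nimbus
  - task 6 (Implement): project_id=1 -> matches Orion
  - task 7 (Refactor): project_id=3 -> matches Atlas
  - task 8 (Research): project_id=4 -> matches Zeta
So 1 of 8 rows is dropped.

SQL:
SELECT a.name, b.name AS project
FROM tasks a
INNER JOIN projects b ON a.project_id = b.id

Result:
name      | project
----------+--------
Audit     | Atlas  
Train     | Orion  
Document  | Orion  
Migrate   | Nimbus 
Implement | Orion  
Refactor  | Atlas  
Research  | Zeta   


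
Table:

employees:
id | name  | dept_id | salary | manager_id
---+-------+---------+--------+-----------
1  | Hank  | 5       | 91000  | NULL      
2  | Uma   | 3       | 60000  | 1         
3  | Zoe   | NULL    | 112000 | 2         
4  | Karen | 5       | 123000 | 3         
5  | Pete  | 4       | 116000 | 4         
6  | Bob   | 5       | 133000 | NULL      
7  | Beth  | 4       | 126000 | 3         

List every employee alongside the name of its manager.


This is a self-join: employees is joined to a second copy of itself, matching each row's manager_id to another row's id. Use LEFT JOIN so rows with manager_id=NULL are kept.
  - employee 1 (Hank): manager_id=NULL -> NULL
  - employee 2 (Uma): manager_id=1 -> Hank
  - employee 3 (Zoe): manager_id=2 -> Uma
  - employee 4 (Karen): manager_id=3 -> Zoe
  - employee 5 (Pete): manager_id=4 -> Karen
  - employee 6 (Bob): manager_id=NULL -> NULL
  - employee 7 (Beth): manager_id=3 -> Zoe

SQL:
SELECT a.name AS item, b.name AS manager
FROM employees a
LEFT JOIN employees b ON a.manager_id = b.id

Result:
item  | manager
------+--------
Hank  | NULL   
Uma   | Hank   
Zoe   | Uma    
Karen | Zoe    
Pete  | Karen  
Bob   | NULL   
Beth  | Zoe    


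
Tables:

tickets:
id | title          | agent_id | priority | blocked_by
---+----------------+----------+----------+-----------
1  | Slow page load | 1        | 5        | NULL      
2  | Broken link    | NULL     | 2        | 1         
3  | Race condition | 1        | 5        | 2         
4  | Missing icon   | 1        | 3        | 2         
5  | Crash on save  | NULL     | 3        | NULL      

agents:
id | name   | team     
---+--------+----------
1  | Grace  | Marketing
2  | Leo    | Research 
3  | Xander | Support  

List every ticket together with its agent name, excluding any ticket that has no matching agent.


INNER JOIN keeps only tickets rows whose agent_id matches an id in agents. Walk through each ticket:
  - ticket 1 (Slow page load): agent_id=1 -> matches Grace
  - ticket 2 (Broken link): agent_id=NULL, no match -> dropped
  - ticket 3 (Race condition): agent_id=1 -> matches Grace
  - ticket 4 (Missing icon): agent_id=1 -> matches Grace
  - ticket 5 (Crash on save): agent_id=NULL, no match -> dropped
So 2 of 5 rows are dropped.

SQL:
SELECT a.title, b.name AS agent
FROM tickets a
INNER JOIN agents b ON a.agent_id = b.id

Result:
title          | agent
---------------+------
Slow page load | Grace
Race condition | Grace
Missing icon   | Grace


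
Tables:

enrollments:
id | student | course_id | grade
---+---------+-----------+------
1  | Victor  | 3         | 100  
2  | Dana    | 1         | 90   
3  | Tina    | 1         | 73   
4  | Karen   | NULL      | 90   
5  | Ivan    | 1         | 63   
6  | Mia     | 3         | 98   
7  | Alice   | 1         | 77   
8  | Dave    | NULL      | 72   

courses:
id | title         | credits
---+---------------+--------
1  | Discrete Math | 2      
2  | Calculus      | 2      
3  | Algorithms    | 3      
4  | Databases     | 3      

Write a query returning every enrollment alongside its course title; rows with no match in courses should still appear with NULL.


LEFT JOIN keeps every row from enrollments (the left table); where course_id has no match in courses, the course columns become NULL. Walk through each enrollment:
  - enrollment 1 (Victor): course_id=3 -> matches Algorithms
  - enrollment 2 (Dana): course_id=1 -> matches Discrete Math
  - enrollment 3 (Tina): course_id=1 -> matches Discrete Math
  - enrollment 4 (Karen): course_id=NULL, no match -> kept with NULL
  - enrollment 5 (Ivan): course_id=1 -> matches Discrete Math
  - enrollment 6 (Mia): course_id=3 -> matches Algorithms
  - enrollment 7 (Alice): course_id=1 -> matches Discrete Math
  - enrollment 8 (Dave): course_id=NULL, no match -> kept with NULL
All 8 rows appear; 2 have NULL course.

SQL:
SELECT a.student, b.title AS course
FROM enrollments a
LEFT JOIN courses b ON a.course_id = b.id

Result:
student | course       
--------+--------------
Victor  | Algorithms   
Dana    | Discrete Math
Tina    | Discrete Math
Karen   | NULL         
Ivan    | Discrete Math
Mia     | Algorithms   
Alice   | Discrete Math
Dave    | NULL         


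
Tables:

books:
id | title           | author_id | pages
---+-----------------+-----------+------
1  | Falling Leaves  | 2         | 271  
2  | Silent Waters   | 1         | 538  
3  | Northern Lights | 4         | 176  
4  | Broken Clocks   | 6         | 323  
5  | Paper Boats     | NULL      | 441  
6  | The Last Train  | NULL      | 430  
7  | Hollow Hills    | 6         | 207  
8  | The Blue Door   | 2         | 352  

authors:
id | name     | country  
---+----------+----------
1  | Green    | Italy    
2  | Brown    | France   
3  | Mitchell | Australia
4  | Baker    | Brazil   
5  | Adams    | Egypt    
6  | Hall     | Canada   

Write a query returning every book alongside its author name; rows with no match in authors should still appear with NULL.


LEFT JOIN keeps every row from books (the left table); where author_id has no match in authors, the author columns become NULL. Walk through each book:
  - book 1 (Falling Leaves): author_id=2 -> matches Brown
  - book 2 (Silent Waters): author_id=1 -> matches Green
  - book 3 (Northern Lights): author_id=4 -> matches Baker
  - book 4 (Broken Clocks): author_id=6 -> matches Hall
  - book 5 (Paper Boats): author_id=NULL, no match -> kept with NULL
  - book 6 (The Last Train): author_id=NULL, no match -> kept with NULL
  - book 7 (Hollow Hills): author_id=6 -> matches Hall
  - book 8 (The Blue Door): author_id=2 -> matches Brown
All 8 rows appear; 2 have NULL author.

SQL:
SELECT a.title, b.name AS author
FROM books a
LEFT JOIN authors b ON a.author_id = b.id

Result:
title           | author
----------------+-------
Falling Leaves  | Brown 
Silent Waters   | Green 
Northern Lights | Baker 
Broken Clocks   | Hall  
Paper Boats     | NULL  
The Last Train  | NULL  
Hollow Hills    | Hall  
The Blue Door   | Brown 


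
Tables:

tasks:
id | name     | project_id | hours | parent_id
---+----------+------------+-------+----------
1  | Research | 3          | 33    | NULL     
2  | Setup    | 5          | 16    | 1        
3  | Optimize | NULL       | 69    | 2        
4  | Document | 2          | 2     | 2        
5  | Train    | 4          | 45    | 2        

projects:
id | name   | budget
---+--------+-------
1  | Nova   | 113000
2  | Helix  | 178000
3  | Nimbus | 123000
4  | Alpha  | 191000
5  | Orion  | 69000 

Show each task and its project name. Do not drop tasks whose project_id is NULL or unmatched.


LEFT JOIN keeps every row from tasks (the left table); where project_id has no match in projects, the project columns become NULL. Walk through each task:
  - task 1 (Research): project_id=3 -> matches Nimbus
  - task 2 (Setup): project_id=5 -> matches Orion
  - task 3 (Optimize): project_id=NULL, no match -> kept with NULL
  - task 4 (Document): project_id=2 -> matches Helix
  - task 5 (Train): project_id=4 -> matches Alpha
All 5 rows appear; 1 has NULL project.

SQL:
SELECT a.name, b.name AS project
FROM tasks a
LEFT JOIN projects b ON a.project_id = b.id

Result:
name     | project
---------+--------
Research | Nimbus 
Setup    | Orion  
Optimize | NULL   
Document | Helix  
Train    | Alpha  


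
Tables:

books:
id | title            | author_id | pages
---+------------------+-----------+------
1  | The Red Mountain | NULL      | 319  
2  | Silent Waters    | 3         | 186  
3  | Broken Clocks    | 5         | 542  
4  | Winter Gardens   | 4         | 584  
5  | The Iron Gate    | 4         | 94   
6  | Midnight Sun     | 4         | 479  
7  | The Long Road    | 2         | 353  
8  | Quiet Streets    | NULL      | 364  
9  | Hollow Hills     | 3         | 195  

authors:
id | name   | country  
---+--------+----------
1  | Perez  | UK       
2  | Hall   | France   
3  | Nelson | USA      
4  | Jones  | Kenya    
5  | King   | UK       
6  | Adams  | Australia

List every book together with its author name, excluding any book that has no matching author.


INNER JOIN keeps only books rows whose author_id matches an id in authors. Walk through each book:
  - book 1 (The Red Mountain): author_id=NULL, no match -> dropped
  - book 2 (Silent Waters): author_id=3 -> matches Nelson
  - book 3 (Broken Clocks): author_id=5 -> matches King
  - book 4 (Winter Gardens): author_id=4 -> matches Jones
  - book 5 (The Iron Gate): author_id=4 -> matches Jones
  - book 6 (Midnight Sun): author_id=4 -> matches Jones
  - book 7 (The Long Road): author_id=2 -> matches Hall
  - book 8 (Quiet Streets): author_id=NULL, no match -> dropped
  - book 9 (Hollow Hills): author_id=3 -> matches Nelson
So 2 of 9 rows are dropped.

SQL:
SELECT a.title, b.name AS author
FROM books a
INNER JOIN authors b ON a.author_id = b.id

Result:
title          | author
---------------+-------
Silent Waters  | Nelson
Broken Clocks  | King  
Winter Gardens | Jones 
The Iron Gate  | Jones 
Midnight Sun   | Jones 
The Long Road  | Hall  
Hollow Hills   | Nelson


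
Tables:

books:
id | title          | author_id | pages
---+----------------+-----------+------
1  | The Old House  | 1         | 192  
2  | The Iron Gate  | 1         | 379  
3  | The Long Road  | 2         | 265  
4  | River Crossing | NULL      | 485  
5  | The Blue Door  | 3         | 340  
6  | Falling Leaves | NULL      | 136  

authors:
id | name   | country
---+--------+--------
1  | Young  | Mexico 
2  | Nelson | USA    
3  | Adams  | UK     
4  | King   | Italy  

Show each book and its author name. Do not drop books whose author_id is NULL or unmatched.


LEFT JOIN keeps every row from books (the left table); where author_id has no match in authors, the author columns become NULL. Walk through each book:
  - book 1 (The Old House): author_id=1 -> matches Young
  - book 2 (The Iron Gate): author_id=1 -> matches Young
  - book 3 (The Long Road): author_id=2 -> matches Nelson
  - book 4 (River Crossing): author_id=NULL, no match -> kept with NULL
  - book 5 (The Blue Door): author_id=3 -> matches Adams
  - book 6 (Falling Leaves): author_id=NULL, no match -> kept with NULL
All 6 rows appear; 2 have NULL author.

SQL:
SELECT a.title, b.name AS author
FROM books a
LEFT JOIN authors b ON a.author_id = b.id

Result:
title          | author
---------------+-------
The Old House  | Young 
The Iron Gate  | Young 
The Long Road  | Nelson
River Crossing | NULL  
The Blue Door  | Adams 
Falling Leaves | NULL  


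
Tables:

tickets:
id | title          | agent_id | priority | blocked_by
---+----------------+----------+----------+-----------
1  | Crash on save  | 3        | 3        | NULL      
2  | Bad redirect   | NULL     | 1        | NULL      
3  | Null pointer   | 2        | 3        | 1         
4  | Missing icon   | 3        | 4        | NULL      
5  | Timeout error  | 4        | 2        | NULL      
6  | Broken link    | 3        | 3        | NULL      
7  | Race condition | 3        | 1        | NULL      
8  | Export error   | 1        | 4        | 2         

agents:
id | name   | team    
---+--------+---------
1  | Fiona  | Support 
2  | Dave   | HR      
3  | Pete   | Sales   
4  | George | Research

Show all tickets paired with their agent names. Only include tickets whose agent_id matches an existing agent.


INNER JOIN keeps only tickets rows whose agent_id matches an id in agents. Walk through each ticket:
  - ticket 1 (Crash on save): agent_id=3 -> matches Pete
  - ticket 2 (Bad redirect): agent_id=NULL, no match -> dropped
  - ticket 3 (Null pointer): agent_id=2 -> matches Dave
  - ticket 4 (Missing icon): agent_id=3 -> matches Pete
  - ticket 5 (Timeout error): agent_id=4 -> matches George
  - ticket 6 (Broken link): agent_id=3 -> matches Pete
  - ticket 7 (Race condition): agent_id=3 -> matches Pete
  - ticket 8 (Export error): agent_id=1 -> matches Fiona
So 1 of 8 rows is dropped.

SQL:
SELECT a.title, b.name AS agent
FROM tickets a
INNER JOIN agents b ON a.agent_id = b.id

Result:
title          | agent 
---------------+-------
Crash on save  | Pete  
Null pointer   | Dave  
Missing icon   | Pete  
Timeout error  | George
Broken link    | Pete  
Race condition | Pete  
Export error   | Fiona 


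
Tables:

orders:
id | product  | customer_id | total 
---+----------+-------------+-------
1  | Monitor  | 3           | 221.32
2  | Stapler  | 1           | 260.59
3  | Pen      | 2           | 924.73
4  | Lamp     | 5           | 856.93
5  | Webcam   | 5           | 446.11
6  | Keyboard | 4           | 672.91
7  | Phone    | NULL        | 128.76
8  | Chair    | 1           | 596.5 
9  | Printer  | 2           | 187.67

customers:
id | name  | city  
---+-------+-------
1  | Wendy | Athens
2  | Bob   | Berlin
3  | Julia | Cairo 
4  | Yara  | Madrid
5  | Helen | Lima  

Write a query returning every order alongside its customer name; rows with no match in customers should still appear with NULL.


LEFT JOIN keeps every row from orders (the left table); where customer_id has no match in customers, the customer columns become NULL. Walk through each order:
  - order 1 (Monitor): customer_id=3 -> matches Julia
  - order 2 (Stapler): customer_id=1 -> matches Wendy
  - order 3 (Pen): customer_id=2 -> matches Bob
  - order 4 (Lamp): customer_id=5 -> matches Helen
  - order 5 (Webcam): customer_id=5 -> matches Helen
  - order 6 (Keyboard): customer_id=4 -> matches Yara
  - order 7 (Phone): customer_id=NULL, no match -> kept with NULL
  - order 8 (Chair): customer_id=1 -> matches Wendy
  - order 9 (Printer): customer_id=2 -> matches Bob
All 9 rows appear; 1 has NULL customer.

SQL:
SELECT a.product, b.name AS customer
FROM orders a
LEFT JOIN customers b ON a.customer_id = b.id

Result:
product  | customer
---------+---------
Monitor  | Julia   
Stapler  | Wendy   
Pen      | Bob     
Lamp     | Helen   
Webcam   | Helen   
Keyboard | Yara    
Phone    | NULL    
Chair    | Wendy   
Printer  | Bob     


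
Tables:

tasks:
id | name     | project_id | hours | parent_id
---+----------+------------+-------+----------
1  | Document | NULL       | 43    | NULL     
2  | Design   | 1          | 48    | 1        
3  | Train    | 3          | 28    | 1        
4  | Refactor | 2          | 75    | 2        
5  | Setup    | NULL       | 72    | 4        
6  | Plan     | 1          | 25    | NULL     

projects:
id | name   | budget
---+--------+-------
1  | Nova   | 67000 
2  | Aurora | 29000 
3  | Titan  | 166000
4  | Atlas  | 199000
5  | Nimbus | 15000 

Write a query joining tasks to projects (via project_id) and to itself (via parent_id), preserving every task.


Two LEFT JOINs from the same base table tasks: one to projects via project_id, one to tasks itself via parent_id. Both are LEFT so every task is preserved.
Match against projects:
  - task 1 (Document): project_id=NULL, no match -> kept with NULL
  - task 2 (Design): project_id=1 -> matches Nova
  - task 3 (Train): project_id=3 -> matches Titan
  - task 4 (Refactor): project_id=2 -> matches Aurora
  - task 5 (Setup): project_id=NULL, no match -> kept with NULL
  - task 6 (Plan): project_id=1 -> matches Nova
Match against tasks (self):
  - task 1 (Document): parent_id=NULL -> NULL
  - task 2 (Design): parent_id=1 -> Document
  - task 3 (Train): parent_id=1 -> Document
  - task 4 (Refactor): parent_id=2 -> Design
  - task 5 (Setup): parent_id=4 -> Refactor
  - task 6 (Plan): parent_id=NULL -> NULL

SQL:
SELECT a.name, b.name AS project, c.name AS parent
FROM tasks a
LEFT JOIN projects b ON a.project_id = b.id
LEFT JOIN tasks c ON a.parent_id = c.id

Result:
name     | project | parent  
---------+---------+---------
Document | NULL    | NULL    
Design   | Nova    | Document
Train    | Titan   | Document
Refactor | Aurora  | Design  
Setup    | NULL    | Refactor
Plan     | Nova    | NULL    


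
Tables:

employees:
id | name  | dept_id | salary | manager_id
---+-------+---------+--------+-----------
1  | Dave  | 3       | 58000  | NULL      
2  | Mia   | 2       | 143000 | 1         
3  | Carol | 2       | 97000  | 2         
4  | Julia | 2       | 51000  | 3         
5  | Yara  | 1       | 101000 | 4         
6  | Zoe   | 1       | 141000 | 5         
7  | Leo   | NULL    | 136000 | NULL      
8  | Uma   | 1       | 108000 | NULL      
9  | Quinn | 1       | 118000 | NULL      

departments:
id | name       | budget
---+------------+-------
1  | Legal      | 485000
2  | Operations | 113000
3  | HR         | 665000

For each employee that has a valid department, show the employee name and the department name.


INNER JOIN keeps only employees rows whose dept_id matches an id in departments. Walk through each employee:
  - employee 1 (Dave): dept_id=3 -> matches HR
  - employee 2 (Mia): dept_id=2 -> matches Operations
  - employee 3 (Carol): dept_id=2 -> matches Operations
  - employee 4 (Julia): dept_id=2 -> matches Operations
  - employee 5 (Yara): dept_id=1 -> matches Legal
  - employee 6 (Zoe): dept_id=1 -> matches Legal
  - employee 7 (Leo): dept_id=NULL, no match -> dropped
  - employee 8 (Uma): dept_id=1 -> matches Legal
  - employee 9 (Quinn): dept_id=1 -> matches Legal
So 1 of 9 rows is dropped.

SQL:
SELECT a.name, b.name AS department
FROM employees a
INNER JOIN departments b ON a.dept_id = b.id

Result:
name  | department
------+-----------
Dave  | HR        
Mia   | Operations
Carol | Operations
Julia | Operations
Yara  | Legal     
Zoe   | Legal     
Uma   | Legal     
Quinn | Legal     


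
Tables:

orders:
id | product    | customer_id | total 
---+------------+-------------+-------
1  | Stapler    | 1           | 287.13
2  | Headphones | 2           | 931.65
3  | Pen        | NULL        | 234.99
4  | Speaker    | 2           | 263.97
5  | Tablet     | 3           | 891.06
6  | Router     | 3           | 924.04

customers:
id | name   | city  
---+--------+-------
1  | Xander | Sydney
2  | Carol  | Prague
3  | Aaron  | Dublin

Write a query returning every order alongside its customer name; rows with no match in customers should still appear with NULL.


LEFT JOIN keeps every row from orders (the left table); where customer_id has no match in customers, the customer columns become NULL. Walk through each order:
  - order 1 (Stapler): customer_id=1 -> matches Xander
  - order 2 (Headphones): customer_id=2 -> matches Carol
  - order 3 (Pen): customer_id=NULL, no match -> kept with NULL
  - order 4 (Speaker): customer_id=2 -> matches Carol
  - order 5 (Tablet): customer_id=3 -> matches Aaron
  - order 6 (Router): customer_id=3 -> matches Aaron
All 6 rows appear; 1 has NULL customer.

SQL:
SELECT a.product, b.name AS customer
FROM orders a
LEFT JOIN customers b ON a.customer_id = b.id

Result:
product    | customer
-----------+---------
Stapler    | Xander  
Headphones | Carol   
Pen        | NULL    
Speaker    | Carol   
Tablet     | Aaron   
Router     | Aaron   


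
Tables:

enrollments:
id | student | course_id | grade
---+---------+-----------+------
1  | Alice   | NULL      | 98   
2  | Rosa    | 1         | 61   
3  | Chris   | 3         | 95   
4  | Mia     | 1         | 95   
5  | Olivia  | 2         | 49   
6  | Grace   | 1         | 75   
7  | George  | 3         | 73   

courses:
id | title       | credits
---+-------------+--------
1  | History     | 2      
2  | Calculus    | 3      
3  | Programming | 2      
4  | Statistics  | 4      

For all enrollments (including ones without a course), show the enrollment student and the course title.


LEFT JOIN keeps every row from enrollments (the left table); where course_id has no match in courses, the course columns become NULL. Walk through each enrollment:
  - enrollment 1 (Alice): course_id=NULL, no match -> kept with NULL
  - enrollment 2 (Rosa): course_id=1 -> matches History
  - enrollment 3 (Chris): course_id=3 -> matches Programming
  - enrollment 4 (Mia): course_id=1 -> matches History
  - enrollment 5 (Olivia): course_id=2 -> matches Calculus
  - enrollment 6 (Grace): course_id=1 -> matches History
  - enrollment 7 (George): course_id=3 -> matches Programming
All 7 rows appear; 1 has NULL course.

SQL:
SELECT a.student, b.title AS course
FROM enrollments a
LEFT JOIN courses b ON a.course_id = b.id

Result:
student | course     
--------+------------
Alice   | NULL       
Rosa    | History    
Chris   | Programming
Mia     | History    
Olivia  | Calculus   
Grace   | History    
George  | Programming


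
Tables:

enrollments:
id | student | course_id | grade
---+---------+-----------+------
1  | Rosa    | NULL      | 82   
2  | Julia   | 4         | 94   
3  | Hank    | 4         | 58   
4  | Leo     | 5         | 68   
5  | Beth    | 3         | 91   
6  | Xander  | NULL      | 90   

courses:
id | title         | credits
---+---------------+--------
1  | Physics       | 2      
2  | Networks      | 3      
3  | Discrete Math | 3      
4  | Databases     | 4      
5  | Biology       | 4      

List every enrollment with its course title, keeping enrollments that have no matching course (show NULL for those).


LEFT JOIN keeps every row from enrollments (the left table); where course_id has no match in courses, the course columns become NULL. Walk through each enrollment:
  - enrollment 1 (Rosa): course_id=NULL, no match -> kept with NULL
  - enrollment 2 (Julia): course_id=4 -> matches Databases
  - enrollment 3 (Hank): course_id=4 -> matches Databases
  - enrollment 4 (Leo): course_id=5 -> matches Biology
  - enrollment 5 (Beth): course_id=3 -> matches Discrete Math
  - enrollment 6 (Xander): course_id=NULL, no match -> kept with NULL
All 6 rows appear; 2 have NULL course.

SQL:
SELECT a.student, b.title AS course
FROM enrollments a
LEFT JOIN courses b ON a.course_id = b.id

Result:
student | course       
--------+--------------
Rosa    | NULL         
Julia   | Databases    
Hank    | Databases    
Leo     | Biology      
Beth    | Discrete Math
Xander  | NULL         


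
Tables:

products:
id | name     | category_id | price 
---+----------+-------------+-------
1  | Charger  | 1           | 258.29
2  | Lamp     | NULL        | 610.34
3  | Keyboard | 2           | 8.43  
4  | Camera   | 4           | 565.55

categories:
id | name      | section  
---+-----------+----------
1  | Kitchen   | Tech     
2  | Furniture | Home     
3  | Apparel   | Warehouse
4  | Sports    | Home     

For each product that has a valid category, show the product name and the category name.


INNER JOIN keeps only products rows whose category_id matches an id in categories. Walk through each product:
  - product 1 (Charger): category_id=1 -> matches Kitchen
  - product 2 (Lamp): category_id=NULL, no match -> dropped
  - product 3 (Keyboard): category_id=2 -> matches Furniture
  - product 4 (Camera): category_id=4 -> matches Sports
So 1 of 4 rows is dropped.

SQL:
SELECT a.name, b.name AS category
FROM products a
INNER JOIN categories b ON a.category_id = b.id

Result:
name     | category 
---------+----------
Charger  | Kitchen  
Keyboard | Furniture
Camera   | Sports   


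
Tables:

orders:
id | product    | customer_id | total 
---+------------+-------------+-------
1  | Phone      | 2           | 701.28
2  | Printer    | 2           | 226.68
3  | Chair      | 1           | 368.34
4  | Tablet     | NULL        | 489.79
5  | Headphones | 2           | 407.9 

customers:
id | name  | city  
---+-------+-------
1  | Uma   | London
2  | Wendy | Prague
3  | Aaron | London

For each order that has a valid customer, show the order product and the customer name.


INNER JOIN keeps only orders rows whose customer_id matches an id in customers. Walk through each order:
  - order 1 (Phone): customer_id=2 -> matches Wendy
  - order 2 (Printer): customer_id=2 -> matches Wendy
  - order 3 (Chair): customer_id=1 -> matches Uma
  - order 4 (Tablet): customer_id=NULL, no match -> dropped
  - order 5 (Headphones): customer_id=2 -> matches Wendy
So 1 of 5 rows is dropped.

SQL:
SELECT a.product, b.name AS customer
FROM orders a
INNER JOIN customers b ON a.customer_id = b.id

Result:
product    | customer
-----------+---------
Phone      | Wendy   
Printer    | Wendy   
Chair      | Uma     
Headphones | Wendy   


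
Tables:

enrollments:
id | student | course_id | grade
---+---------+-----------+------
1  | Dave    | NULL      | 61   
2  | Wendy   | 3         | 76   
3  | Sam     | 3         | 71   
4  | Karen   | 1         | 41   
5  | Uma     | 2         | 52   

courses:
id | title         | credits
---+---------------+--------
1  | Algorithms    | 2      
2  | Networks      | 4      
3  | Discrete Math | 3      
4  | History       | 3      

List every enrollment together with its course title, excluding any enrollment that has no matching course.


INNER JOIN keeps only enrollments rows whose course_id matches an id in courses. Walk through each enrollment:
  - enrollment 1 (Dave): course_id=NULL, no match -> dropped
  - enrollment 2 (Wendy): course_id=3 -> matches Discrete Math
  - enrollment 3 (Sam): course_id=3 -> matches Discrete Math
  - enrollment 4 (Karen): course_id=1 -> matches Algorithms
  - enrollment 5 (Uma): course_id=2 -> matches Networks
So 1 of 5 rows is dropped.

SQL:
SELECT a.student, b.title AS course
FROM enrollments a
INNER JOIN courses b ON a.course_id = b.id

Result:
student | course       
--------+--------------
Wendy   | Discrete Math
Sam     | Discrete Math
Karen   | Algorithms   
Uma     | Networks     


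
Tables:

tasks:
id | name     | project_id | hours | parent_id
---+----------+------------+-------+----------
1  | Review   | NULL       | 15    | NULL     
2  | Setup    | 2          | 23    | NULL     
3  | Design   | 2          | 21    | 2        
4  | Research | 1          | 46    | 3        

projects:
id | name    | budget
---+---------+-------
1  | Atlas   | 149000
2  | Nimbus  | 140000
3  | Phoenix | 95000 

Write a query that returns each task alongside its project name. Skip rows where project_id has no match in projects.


INNER JOIN keeps only tasks rows whose project_id matches an id in projects. Walk through each task:
  - task 1 (Review): project_id=NULL, no match -> dropped
  - task 2 (Setup): project_id=2 -> matches Nimbus
  - task 3 (Design): project_id=2 -> matches Nimbus
  - task 4 (Research): project_id=1 -> matches Atlas
So 1 of 4 rows is dropped.

SQL:
SELECT a.name, b.name AS project
FROM tasks a
INNER JOIN projects b ON a.project_id = b.id

Result:
name     | project
---------+--------
Setup    | Nimbus 
Design   | Nimbus 
Research | Atlas  


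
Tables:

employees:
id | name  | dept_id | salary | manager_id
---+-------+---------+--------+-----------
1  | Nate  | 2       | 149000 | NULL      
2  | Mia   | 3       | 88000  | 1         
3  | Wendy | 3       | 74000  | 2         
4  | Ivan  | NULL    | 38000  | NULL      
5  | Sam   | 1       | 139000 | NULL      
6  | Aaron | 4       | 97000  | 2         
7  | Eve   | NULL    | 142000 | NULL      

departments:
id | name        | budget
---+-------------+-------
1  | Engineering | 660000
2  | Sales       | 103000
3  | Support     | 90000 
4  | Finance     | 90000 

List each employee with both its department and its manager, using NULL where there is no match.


Two LEFT JOINs from the same base table employees: one to departments via dept_id, one to employees itself via manager_id. Both are LEFT so every employee is preserved.
Match against departments:
  - employee 1 (Nate): dept_id=2 -> matches Sales
  - employee 2 (Mia): dept_id=3 -> matches Support
  - employee 3 (Wendy): dept_id=3 -> matches Support
  - employee 4 (Ivan): dept_id=NULL, no match -> kept with NULL
  - employee 5 (Sam): dept_id=1 -> matches Engineering
  - employee 6 (Aaron): dept_id=4 -> matches Finance
  - employee 7 (Eve): dept_id=NULL, no match -> kept with NULL
Match against employees (self):
  - employee 1 (Nate): manager_id=NULL -> NULL
  - employee 2 (Mia): manager_id=1 -> Nate
  - employee 3 (Wendy): manager_id=2 -> Mia
  - employee 4 (Ivan): manager_id=NULL -> NULL
  - employee 5 (Sam): manager_id=NULL -> NULL
  - employee 6 (Aaron): manager_id=2 -> Mia
  - employee 7 (Eve): manager_id=NULL -> NULL

SQL:
SELECT a.name, b.name AS department, c.name AS manager
FROM employees a
LEFT JOIN departments b ON a.dept_id = b.id
LEFT JOIN employees c ON a.manager_id = c.id

Result:
name  | department  | manager
------+-------------+--------
Nate  | Sales       | NULL   
Mia   | Support     | Nate   
Wendy | Support     | Mia    
Ivan  | NULL        | NULL   
Sam   | Engineering | NULL   
Aaron | Finance     | Mia    
Eve   | NULL        | NULL   


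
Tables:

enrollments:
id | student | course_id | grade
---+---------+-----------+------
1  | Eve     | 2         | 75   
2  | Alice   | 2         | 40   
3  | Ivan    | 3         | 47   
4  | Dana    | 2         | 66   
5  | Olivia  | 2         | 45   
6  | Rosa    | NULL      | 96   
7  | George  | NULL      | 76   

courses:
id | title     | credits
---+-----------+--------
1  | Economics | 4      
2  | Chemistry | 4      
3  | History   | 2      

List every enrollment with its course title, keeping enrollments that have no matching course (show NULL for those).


LEFT JOIN keeps every row from enrollments (the left table); where course_id has no match in courses, the course columns become NULL. Walk through each enrollment:
  - enrollment 1 (Eve): course_id=2 -> matches Chemistry
  - enrollment 2 (Alice): course_id=2 -> matches Chemistry
  - enrollment 3 (Ivan): course_id=3 -> matches History
  - enrollment 4 (Dana): course_id=2 -> matches Chemistry
  - enrollment 5 (Olivia): course_id=2 -> matches Chemistry
  - enrollment 6 (Rosa): course_id=NULL, no match -> kept with NULL
  - enrollment 7 (George): course_id=NULL, no match -> kept with NULL
All 7 rows appear; 2 have NULL course.

SQL:
SELECT a.student, b.title AS course
FROM enrollments a
LEFT JOIN courses b ON a.course_id = b.id

Result:
student | course   
--------+----------
Eve     | Chemistry
Alice   | Chemistry
Ivan    | History  
Dana    | Chemistry
Olivia  | Chemistry
Rosa    | NULL     
George  | NULL     


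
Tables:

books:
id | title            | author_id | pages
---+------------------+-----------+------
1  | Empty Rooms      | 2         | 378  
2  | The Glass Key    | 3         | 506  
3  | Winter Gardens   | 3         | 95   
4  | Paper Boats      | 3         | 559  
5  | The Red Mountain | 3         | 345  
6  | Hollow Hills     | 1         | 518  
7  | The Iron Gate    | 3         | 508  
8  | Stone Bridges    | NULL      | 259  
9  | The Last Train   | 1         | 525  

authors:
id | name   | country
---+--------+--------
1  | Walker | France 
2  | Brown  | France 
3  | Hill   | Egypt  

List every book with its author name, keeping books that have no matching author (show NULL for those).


LEFT JOIN keeps every row from books (the left table); where author_id has no match in authors, the author columns become NULL. Walk through each book:
  - book 1 (Empty Rooms): author_id=2 -> matches Brown
  - book 2 (The Glass Key): author_id=3 -> matches Hill
  - book 3 (Winter Gardens): author_id=3 -> matches Hill
  - book 4 (Paper Boats): author_id=3 -> matches Hill
  - book 5 (The Red Mountain): author_id=3 -> matches Hill
  - book 6 (Hollow Hills): author_id=1 -> matches Walker
  - book 7 (The Iron Gate): author_id=3 -> matches Hill
  - book 8 (Stone Bridges): author_id=NULL, no match -> kept with NULL
  - book 9 (The Last Train): author_id=1 -> matches Walker
All 9 rows appear; 1 has NULL author.

SQL:
SELECT a.title, b.name AS author
FROM books a
LEFT JOIN authors b ON a.author_id = b.id

Result:
title            | author
-----------------+-------
Empty Rooms      | Brown 
The Glass Key    | Hill  
Winter Gardens   | Hill  
Paper Boats      | Hill  
The Red Mountain | Hill  
Hollow Hills     | Walker
The Iron Gate    | Hill  
Stone Bridges    | NULL  
The Last Train   | Walker


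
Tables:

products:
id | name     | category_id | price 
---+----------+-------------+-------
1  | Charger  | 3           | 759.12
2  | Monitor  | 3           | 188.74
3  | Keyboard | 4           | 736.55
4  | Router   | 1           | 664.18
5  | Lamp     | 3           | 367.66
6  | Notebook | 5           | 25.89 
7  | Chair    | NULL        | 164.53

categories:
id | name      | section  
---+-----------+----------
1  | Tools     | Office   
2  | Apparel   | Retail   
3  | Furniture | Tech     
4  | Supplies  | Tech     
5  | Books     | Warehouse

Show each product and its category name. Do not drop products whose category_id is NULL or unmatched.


LEFT JOIN keeps every row from products (the left table); where category_id has no match in categories, the category columns become NULL. Walk through each product:
  - product 1 (Charger): category_id=3 -> matches Furniture
  - product 2 (Monitor): category_id=3 -> matches Furniture
  - product 3 (Keyboard): category_id=4 -> matches Supplies
  - product 4 (Router): category_id=1 -> matches Tools
  - product 5 (Lamp): category_id=3 -> matches Furniture
  - product 6 (Notebook): category_id=5 -> matches Books
  - product 7 (Chair): category_id=NULL, no match -> kept with NULL
All 7 rows appear; 1 has NULL category.

SQL:
SELECT a.name, b.name AS category
FROM products a
LEFT JOIN categories b ON a.category_id = b.id

Result:
name     | category 
---------+----------
Charger  | Furniture
Monitor  | Furniture
Keyboard | Supplies 
Router   | Tools    
Lamp     | Furniture
Notebook | Books    
Chair    | NULL     


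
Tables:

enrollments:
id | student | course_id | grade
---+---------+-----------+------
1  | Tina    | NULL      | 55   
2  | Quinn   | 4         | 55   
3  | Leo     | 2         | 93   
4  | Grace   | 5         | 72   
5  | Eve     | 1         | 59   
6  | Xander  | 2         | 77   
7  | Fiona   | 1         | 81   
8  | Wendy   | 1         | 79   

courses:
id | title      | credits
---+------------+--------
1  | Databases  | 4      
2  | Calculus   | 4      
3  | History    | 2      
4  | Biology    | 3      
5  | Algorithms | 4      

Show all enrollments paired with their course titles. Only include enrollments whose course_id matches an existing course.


INNER JOIN keeps only enrollments rows whose course_id matches an id in courses. Walk through each enrollment:
  - enrollment 1 (Tina): course_id=NULL, no match -> dropped
  - enrollment 2 (Quinn): course_id=4 -> matches Biology
  - enrollment 3 (Leo): course_id=2 -> matches Calculus
  - enrollment 4 (Grace): course_id=5 -> matches Algorithms
  - enrollment 5 (Eve): course_id=1 -> matches Databases
  - enrollment 6 (Xander): course_id=2 -> matches Calculus
  - enrollment 7 (Fiona): course_id=1 -> matches Databases
  - enrollment 8 (Wendy): course_id=1 -> matches Databases
So 1 of 8 rows is dropped.

SQL:
SELECT a.student, b.title AS course
FROM enrollments a
INNER JOIN courses b ON a.course_id = b.id

Result:
student | course    
--------+-----------
Quinn   | Biology   
Leo     | Calculus  
Grace   | Algorithms
Eve     | Databases 
Xander  | Calculus  
Fiona   | Databases 
Wendy   | Databases 


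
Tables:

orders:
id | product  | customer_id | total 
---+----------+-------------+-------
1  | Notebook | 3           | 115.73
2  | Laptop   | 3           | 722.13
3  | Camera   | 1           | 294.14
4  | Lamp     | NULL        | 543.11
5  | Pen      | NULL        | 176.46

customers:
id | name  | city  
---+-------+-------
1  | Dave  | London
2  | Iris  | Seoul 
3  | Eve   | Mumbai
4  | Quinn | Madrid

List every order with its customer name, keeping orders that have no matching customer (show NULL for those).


LEFT JOIN keeps every row from orders (the left table); where customer_id has no match in customers, the customer columns become NULL. Walk through each order:
  - order 1 (Notebook): customer_id=3 -> matches Eve
  - order 2 (Laptop): customer_id=3 -> matches Eve
  - order 3 (Camera): customer_id=1 -> matches Dave
  - order 4 (Lamp): customer_id=NULL, no match -> kept with NULL
  - order 5 (Pen): customer_id=NULL, no match -> kept with NULL
All 5 rows appear; 2 have NULL customer.

SQL:
SELECT a.product, b.name AS customer
FROM orders a
LEFT JOIN customers b ON a.customer_id = b.id

Result:
product  | customer
---------+---------
Notebook | Eve     
Laptop   | Eve     
Camera   | Dave    
Lamp     | NULL    
Pen      | NULL    


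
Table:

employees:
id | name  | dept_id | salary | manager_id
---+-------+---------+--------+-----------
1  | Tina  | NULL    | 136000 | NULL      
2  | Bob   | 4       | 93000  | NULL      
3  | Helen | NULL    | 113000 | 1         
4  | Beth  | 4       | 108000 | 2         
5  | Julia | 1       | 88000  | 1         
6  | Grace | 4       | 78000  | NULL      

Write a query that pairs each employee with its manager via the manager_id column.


This is a self-join: employees is joined to a second copy of itself, matching each row's manager_id to another row's id. Use LEFT JOIN so rows with manager_id=NULL are kept.
  - employee 1 (Tina): manager_id=NULL -> NULL
  - employee 2 (Bob): manager_id=NULL -> NULL
  - employee 3 (Helen): manager_id=1 -> Tina
  - employee 4 (Beth): manager_id=2 -> Bob
  - employee 5 (Julia): manager_id=1 -> Tina
  - employee 6 (Grace): manager_id=NULL -> NULL

SQL:
SELECT a.name AS item, b.name AS manager
FROM employees a
LEFT JOIN employees b ON a.manager_id = b.id

Result:
item  | manager
------+--------
Tina  | NULL   
Bob   | NULL   
Helen | Tina   
Beth  | Bob    
Julia | Tina   
Grace | NULL   


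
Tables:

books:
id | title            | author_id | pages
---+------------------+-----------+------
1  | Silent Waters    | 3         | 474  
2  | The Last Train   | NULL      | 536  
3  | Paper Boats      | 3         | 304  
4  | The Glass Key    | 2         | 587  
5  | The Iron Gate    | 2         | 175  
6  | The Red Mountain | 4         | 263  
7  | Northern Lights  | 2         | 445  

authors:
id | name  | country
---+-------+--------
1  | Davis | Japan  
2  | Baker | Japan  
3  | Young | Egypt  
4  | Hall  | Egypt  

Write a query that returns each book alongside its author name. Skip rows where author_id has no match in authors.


INNER JOIN keeps only books rows whose author_id matches an id in authors. Walk through each book:
  - book 1 (Silent Waters): author_id=3 -> matches Young
  - book 2 (The Last Train): author_id=NULL, no match -> dropped
  - book 3 (Paper Boats): author_id=3 -> matches Young
  - book 4 (The Glass Key): author_id=2 -> matches Baker
  - book 5 (The Iron Gate): author_id=2 -> matches Baker
  - book 6 (The Red Mountain): author_id=4 -> matches Hall
  - book 7 (Northern Lights): author_id=2 -> matches Baker
So 1 of 7 rows is dropped.

SQL:
SELECT a.title, b.name AS author
FROM books a
INNER JOIN authors b ON a.author_id = b.id

Result:
title            | author
-----------------+-------
Silent Waters    | Young 
Paper Boats      | Young 
The Glass Key    | Baker 
The Iron Gate    | Baker 
The Red Mountain | Hall  
Northern Lights  | Baker 
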